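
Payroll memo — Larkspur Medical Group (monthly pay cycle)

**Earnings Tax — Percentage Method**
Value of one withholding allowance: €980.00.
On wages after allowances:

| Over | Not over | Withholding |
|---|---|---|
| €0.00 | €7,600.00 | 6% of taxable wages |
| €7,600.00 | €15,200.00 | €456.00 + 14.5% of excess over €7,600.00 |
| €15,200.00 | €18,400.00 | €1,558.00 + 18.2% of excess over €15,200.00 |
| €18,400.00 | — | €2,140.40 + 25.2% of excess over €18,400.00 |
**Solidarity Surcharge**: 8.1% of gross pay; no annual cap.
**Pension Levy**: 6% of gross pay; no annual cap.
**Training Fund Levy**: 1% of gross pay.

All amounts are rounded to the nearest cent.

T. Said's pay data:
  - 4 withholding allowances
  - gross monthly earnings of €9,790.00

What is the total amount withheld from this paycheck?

Earnings Tax: taxable = €9,790.00 − 4×€980.00 = €5,870.00
  6% × €5,870.00 = €352.20
Solidarity Surcharge: 8.1% × €9,790.00 = €792.99
Pension Levy: 6% × €9,790.00 = €587.40
Training Fund Levy: 1% × €9,790.00 = €97.90
Total: €352.20 + €792.99 + €587.40 + €97.90 = €1,830.49

€1,830.49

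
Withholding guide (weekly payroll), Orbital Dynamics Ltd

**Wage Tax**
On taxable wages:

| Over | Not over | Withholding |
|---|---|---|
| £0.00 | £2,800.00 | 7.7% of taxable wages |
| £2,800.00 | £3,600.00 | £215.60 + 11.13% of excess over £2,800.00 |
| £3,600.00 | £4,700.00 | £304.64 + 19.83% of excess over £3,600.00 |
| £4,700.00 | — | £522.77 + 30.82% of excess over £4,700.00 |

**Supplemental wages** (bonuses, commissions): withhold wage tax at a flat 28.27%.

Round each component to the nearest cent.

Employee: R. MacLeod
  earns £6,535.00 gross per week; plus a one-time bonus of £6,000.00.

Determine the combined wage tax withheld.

Wage Tax: taxable = £6,535.00
  £522.77 + 30.82% × (£6,535.00 − £4,700.00) = £522.77 + 30.82% × £1,835.00 = £1,088.32
Supplemental (28.27% flat on bonus): 28.27% × £6,000.00 = £1,696.20
Total wage tax: £1,088.32 + £1,696.20 = £2,784.52

£2,784.52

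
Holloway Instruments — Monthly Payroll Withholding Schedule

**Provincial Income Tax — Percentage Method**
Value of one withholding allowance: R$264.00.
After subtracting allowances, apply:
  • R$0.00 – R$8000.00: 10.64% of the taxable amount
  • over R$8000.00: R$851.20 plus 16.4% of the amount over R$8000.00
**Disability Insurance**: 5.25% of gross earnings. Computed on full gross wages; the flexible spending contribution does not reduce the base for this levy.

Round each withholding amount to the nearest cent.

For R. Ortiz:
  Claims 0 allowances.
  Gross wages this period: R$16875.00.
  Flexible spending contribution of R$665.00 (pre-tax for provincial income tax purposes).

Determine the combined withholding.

Provincial Income Tax: taxable = R$16875.00 − R$665.00 = R$16210.00
  R$851.20 + 16.4% × (R$16210.00 − R$8000.00) = R$851.20 + 16.4% × R$8210.00 = R$2197.64
Disability Insurance: 5.25% × R$16875.00 = R$885.94
Total: R$2197.64 + R$885.94 = R$3083.58

R$3083.58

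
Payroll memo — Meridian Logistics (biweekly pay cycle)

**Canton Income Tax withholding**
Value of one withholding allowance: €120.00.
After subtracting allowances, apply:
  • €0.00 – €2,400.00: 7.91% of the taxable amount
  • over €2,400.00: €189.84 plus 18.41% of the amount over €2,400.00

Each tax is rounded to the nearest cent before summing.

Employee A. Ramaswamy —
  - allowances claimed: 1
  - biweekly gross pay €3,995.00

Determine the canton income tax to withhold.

€461.39

Canton Income Tax: taxable = €3,995.00 − 1×€120.00 = €3,875.00
  €189.84 + 18.41% × (€3,875.00 − €2,400.00) = €189.84 + 18.41% × €1,475.00 = €461.39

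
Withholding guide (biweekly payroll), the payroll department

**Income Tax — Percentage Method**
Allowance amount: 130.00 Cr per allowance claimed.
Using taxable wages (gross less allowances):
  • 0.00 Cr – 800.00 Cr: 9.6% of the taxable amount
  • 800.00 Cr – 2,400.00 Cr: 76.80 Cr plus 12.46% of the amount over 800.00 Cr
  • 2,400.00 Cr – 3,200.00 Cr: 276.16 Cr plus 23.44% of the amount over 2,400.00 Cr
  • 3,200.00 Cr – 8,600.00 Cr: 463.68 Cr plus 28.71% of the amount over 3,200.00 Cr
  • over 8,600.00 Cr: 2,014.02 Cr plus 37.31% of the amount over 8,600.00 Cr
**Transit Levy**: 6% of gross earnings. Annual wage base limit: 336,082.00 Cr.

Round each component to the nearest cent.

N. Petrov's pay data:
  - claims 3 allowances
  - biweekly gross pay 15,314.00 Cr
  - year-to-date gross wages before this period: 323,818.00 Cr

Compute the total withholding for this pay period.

5,109.34 Cr

Income Tax: taxable = 15,314.00 Cr − 3×130.00 Cr = 14,924.00 Cr
  2,014.02 Cr + 37.31% × (14,924.00 Cr − 8,600.00 Cr) = 2,014.02 Cr + 37.31% × 6,324.00 Cr = 4,373.50 Cr
Transit Levy: cap 336,082.00 Cr − YTD 323,818.00 Cr = 12,264.00 Cr subject; 6% × 12,264.00 Cr = 735.84 Cr
Total: 4,373.50 Cr + 735.84 Cr = 5,109.34 Cr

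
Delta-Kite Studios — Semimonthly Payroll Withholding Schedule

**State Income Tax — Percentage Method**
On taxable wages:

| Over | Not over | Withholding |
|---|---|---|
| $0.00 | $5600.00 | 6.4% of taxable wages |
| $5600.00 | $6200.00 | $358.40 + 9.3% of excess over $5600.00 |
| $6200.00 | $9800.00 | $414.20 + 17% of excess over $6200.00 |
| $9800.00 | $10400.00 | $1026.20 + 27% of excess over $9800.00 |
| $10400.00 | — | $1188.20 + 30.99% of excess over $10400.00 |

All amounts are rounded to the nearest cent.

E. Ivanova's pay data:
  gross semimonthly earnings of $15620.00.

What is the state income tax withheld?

$2805.88

State Income Tax: taxable = $15620.00
  $1188.20 + 30.99% × ($15620.00 − $10400.00) = $1188.20 + 30.99% × $5220.00 = $2805.88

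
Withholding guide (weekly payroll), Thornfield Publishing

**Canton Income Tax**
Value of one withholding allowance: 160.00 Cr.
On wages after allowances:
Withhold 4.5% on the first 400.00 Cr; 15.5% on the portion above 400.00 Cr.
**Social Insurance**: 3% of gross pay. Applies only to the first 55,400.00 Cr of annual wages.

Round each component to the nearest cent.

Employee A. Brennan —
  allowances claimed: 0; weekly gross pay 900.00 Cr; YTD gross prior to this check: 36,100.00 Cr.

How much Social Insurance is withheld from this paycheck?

27.00 Cr

Social Insurance: 3% × 900.00 Cr = 27.00 Cr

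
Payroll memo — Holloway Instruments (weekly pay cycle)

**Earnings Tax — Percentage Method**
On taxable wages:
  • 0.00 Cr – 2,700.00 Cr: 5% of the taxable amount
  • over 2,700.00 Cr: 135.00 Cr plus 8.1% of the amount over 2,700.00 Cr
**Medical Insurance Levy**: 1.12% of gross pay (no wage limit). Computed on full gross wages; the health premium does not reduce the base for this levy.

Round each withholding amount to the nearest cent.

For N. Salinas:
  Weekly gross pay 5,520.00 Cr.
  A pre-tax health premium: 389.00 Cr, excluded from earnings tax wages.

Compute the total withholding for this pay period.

Earnings Tax: taxable = 5,520.00 Cr − 389.00 Cr = 5,131.00 Cr
  135.00 Cr + 8.1% × (5,131.00 Cr − 2,700.00 Cr) = 135.00 Cr + 8.1% × 2,431.00 Cr = 331.91 Cr
Medical Insurance Levy: 1.12% × 5,520.00 Cr = 61.82 Cr
Total: 331.91 Cr + 61.82 Cr = 393.73 Cr

393.73 Cr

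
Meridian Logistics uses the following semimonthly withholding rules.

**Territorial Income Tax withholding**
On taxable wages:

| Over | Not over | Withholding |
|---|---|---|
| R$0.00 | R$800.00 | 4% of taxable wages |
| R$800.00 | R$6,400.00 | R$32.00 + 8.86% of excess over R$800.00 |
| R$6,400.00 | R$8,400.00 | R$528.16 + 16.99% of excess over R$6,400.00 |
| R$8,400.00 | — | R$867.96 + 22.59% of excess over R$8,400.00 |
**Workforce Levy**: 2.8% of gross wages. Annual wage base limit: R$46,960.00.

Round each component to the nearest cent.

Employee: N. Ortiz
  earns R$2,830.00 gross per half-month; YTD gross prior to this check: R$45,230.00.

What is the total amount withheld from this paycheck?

R$260.30

Territorial Income Tax: taxable = R$2,830.00
  R$32.00 + 8.86% × (R$2,830.00 − R$800.00) = R$32.00 + 8.86% × R$2,030.00 = R$211.86
Workforce Levy: cap R$46,960.00 − YTD R$45,230.00 = R$1,730.00 subject; 2.8% × R$1,730.00 = R$48.44
Total: R$211.86 + R$48.44 = R$260.30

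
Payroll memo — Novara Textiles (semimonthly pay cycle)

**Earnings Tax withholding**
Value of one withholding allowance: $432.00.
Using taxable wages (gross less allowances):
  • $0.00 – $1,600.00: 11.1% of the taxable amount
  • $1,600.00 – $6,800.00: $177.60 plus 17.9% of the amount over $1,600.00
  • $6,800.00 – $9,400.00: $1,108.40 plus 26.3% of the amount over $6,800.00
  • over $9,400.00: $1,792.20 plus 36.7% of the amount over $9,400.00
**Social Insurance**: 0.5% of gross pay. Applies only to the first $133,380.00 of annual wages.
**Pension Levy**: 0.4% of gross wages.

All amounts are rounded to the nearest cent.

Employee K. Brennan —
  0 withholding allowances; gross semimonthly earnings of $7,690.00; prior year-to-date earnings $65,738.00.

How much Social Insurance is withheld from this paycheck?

$38.45

Social Insurance: 0.5% × $7,690.00 = $38.45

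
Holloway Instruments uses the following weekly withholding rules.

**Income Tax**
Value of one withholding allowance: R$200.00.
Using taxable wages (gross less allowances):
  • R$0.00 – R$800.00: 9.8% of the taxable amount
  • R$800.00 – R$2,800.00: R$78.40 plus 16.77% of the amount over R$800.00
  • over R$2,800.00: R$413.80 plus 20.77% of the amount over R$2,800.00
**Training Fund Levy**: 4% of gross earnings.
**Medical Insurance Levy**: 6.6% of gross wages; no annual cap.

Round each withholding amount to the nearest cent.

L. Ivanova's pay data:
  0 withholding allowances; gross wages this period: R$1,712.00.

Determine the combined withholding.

R$412.81

Income Tax: taxable = R$1,712.00
  R$78.40 + 16.77% × (R$1,712.00 − R$800.00) = R$78.40 + 16.77% × R$912.00 = R$231.34
Training Fund Levy: 4% × R$1,712.00 = R$68.48
Medical Insurance Levy: 6.6% × R$1,712.00 = R$112.99
Total: R$231.34 + R$68.48 + R$112.99 = R$412.81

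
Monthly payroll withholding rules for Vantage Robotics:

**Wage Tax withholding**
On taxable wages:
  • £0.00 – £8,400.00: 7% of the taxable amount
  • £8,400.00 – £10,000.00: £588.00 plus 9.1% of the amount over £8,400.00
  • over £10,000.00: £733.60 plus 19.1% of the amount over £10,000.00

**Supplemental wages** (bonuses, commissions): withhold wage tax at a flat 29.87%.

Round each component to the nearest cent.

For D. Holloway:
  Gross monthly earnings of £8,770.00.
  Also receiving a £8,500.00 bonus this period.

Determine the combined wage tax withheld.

Wage Tax: taxable = £8,770.00
  £588.00 + 9.1% × (£8,770.00 − £8,400.00) = £588.00 + 9.1% × £370.00 = £621.67
Supplemental (29.87% flat on bonus): 29.87% × £8,500.00 = £2,538.95
Total wage tax: £621.67 + £2,538.95 = £3,160.62

£3,160.62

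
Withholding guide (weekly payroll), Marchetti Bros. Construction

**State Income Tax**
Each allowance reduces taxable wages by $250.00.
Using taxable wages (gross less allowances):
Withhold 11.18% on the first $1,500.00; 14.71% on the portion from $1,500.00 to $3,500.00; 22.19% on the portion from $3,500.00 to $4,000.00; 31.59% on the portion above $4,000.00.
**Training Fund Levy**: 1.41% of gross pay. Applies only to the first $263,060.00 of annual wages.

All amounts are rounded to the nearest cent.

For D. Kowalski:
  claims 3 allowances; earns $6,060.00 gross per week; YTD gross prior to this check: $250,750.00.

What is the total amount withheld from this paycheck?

State Income Tax: taxable = $6,060.00 − 3×$250.00 = $5,310.00
  $572.85 + 31.59% × ($5,310.00 − $4,000.00) = $572.85 + 31.59% × $1,310.00 = $986.68
Training Fund Levy: 1.41% × $6,060.00 = $85.45
Total: $986.68 + $85.45 = $1,072.13

$1,072.13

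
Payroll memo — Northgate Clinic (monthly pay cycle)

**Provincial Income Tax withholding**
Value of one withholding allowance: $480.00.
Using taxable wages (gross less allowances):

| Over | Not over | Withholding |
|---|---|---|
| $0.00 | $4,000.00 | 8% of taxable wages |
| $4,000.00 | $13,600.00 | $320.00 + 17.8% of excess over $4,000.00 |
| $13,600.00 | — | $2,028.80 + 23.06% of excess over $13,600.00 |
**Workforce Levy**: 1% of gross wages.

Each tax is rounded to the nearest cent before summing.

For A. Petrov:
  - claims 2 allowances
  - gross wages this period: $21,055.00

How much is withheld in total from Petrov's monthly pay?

$3,737.10

Provincial Income Tax: taxable = $21,055.00 − 2×$480.00 = $20,095.00
  $2,028.80 + 23.06% × ($20,095.00 − $13,600.00) = $2,028.80 + 23.06% × $6,495.00 = $3,526.55
Workforce Levy: 1% × $21,055.00 = $210.55
Total: $3,526.55 + $210.55 = $3,737.10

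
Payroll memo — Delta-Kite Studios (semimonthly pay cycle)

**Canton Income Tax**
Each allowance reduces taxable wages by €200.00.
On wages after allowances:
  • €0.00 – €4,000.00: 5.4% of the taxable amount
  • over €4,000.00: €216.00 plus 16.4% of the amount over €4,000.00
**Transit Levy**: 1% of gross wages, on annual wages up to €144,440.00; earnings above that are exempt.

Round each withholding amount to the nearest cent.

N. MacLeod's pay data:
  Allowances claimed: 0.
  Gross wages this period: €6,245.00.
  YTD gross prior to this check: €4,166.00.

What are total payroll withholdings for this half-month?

€646.63

Canton Income Tax: taxable = €6,245.00
  €216.00 + 16.4% × (€6,245.00 − €4,000.00) = €216.00 + 16.4% × €2,245.00 = €584.18
Transit Levy: 1% × €6,245.00 = €62.45
Total: €584.18 + €62.45 = €646.63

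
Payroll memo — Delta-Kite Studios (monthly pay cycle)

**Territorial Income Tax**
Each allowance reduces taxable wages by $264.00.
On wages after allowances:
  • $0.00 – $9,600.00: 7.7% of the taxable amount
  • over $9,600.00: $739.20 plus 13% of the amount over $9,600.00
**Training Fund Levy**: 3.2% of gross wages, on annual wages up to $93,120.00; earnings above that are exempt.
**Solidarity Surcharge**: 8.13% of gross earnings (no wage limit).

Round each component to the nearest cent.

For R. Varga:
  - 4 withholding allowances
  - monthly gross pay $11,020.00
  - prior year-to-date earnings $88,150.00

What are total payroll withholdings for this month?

$1,841.49

Territorial Income Tax: taxable = $11,020.00 − 4×$264.00 = $9,964.00
  $739.20 + 13% × ($9,964.00 − $9,600.00) = $739.20 + 13% × $364.00 = $786.52
Training Fund Levy: cap $93,120.00 − YTD $88,150.00 = $4,970.00 subject; 3.2% × $4,970.00 = $159.04
Solidarity Surcharge: 8.13% × $11,020.00 = $895.93
Total: $786.52 + $159.04 + $895.93 = $1,841.49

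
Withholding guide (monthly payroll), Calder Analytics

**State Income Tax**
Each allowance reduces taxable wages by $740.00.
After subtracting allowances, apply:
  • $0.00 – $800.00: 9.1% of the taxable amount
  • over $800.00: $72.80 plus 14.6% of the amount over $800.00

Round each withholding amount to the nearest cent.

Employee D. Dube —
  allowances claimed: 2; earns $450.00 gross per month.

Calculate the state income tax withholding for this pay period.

$0.00

State Income Tax: taxable = $450.00 − 2×$740.00 = $-1,030.00
  Taxable ≤ 0 → $0.00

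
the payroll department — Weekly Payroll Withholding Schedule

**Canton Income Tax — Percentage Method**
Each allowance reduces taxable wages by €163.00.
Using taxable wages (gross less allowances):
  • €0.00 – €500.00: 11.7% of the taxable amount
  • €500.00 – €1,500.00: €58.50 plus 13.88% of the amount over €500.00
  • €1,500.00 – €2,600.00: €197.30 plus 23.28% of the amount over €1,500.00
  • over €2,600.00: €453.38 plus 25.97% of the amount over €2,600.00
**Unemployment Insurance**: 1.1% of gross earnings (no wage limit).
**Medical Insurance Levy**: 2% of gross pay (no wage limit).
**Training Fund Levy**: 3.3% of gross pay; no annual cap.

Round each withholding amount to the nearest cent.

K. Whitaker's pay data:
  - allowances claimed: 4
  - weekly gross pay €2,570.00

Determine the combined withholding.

€459.09

Canton Income Tax: taxable = €2,570.00 − 4×€163.00 = €1,918.00
  €197.30 + 23.28% × (€1,918.00 − €1,500.00) = €197.30 + 23.28% × €418.00 = €294.61
Unemployment Insurance: 1.1% × €2,570.00 = €28.27
Medical Insurance Levy: 2% × €2,570.00 = €51.40
Training Fund Levy: 3.3% × €2,570.00 = €84.81
Total: €294.61 + €28.27 + €51.40 + €84.81 = €459.09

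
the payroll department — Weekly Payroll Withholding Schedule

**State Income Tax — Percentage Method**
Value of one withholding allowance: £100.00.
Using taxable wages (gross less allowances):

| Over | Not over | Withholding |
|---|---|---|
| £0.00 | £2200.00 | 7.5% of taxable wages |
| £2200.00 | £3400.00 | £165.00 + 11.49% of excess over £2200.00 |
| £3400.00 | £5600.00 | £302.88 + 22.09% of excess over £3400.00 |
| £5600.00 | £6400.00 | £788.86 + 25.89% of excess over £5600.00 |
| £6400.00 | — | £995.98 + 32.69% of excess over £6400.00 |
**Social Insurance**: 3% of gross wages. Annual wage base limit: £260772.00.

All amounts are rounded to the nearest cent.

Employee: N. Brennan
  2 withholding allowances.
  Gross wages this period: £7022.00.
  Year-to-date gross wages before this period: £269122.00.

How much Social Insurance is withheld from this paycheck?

£0.00

Social Insurance: YTD £269122.00 ≥ cap £260772.00 → £0.00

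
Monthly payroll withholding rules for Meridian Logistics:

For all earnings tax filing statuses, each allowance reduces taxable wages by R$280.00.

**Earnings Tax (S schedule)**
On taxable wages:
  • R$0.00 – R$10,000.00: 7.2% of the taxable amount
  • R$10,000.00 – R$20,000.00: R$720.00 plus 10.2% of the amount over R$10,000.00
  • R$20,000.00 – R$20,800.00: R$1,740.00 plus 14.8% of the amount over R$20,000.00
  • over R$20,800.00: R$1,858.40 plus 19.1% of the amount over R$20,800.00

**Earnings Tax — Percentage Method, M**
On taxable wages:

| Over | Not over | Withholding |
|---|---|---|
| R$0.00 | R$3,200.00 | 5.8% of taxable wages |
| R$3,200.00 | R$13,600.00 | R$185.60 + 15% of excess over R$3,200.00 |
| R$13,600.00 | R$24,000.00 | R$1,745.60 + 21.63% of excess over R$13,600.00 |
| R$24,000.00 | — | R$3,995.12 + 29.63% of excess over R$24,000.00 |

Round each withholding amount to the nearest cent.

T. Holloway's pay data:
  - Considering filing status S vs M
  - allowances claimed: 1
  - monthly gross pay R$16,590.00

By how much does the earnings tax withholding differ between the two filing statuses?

R$968.15

Earnings Tax (S): taxable = R$16,590.00 − 1×R$280.00 = R$16,310.00
  R$720.00 + 10.2% × (R$16,310.00 − R$10,000.00) = R$720.00 + 10.2% × R$6,310.00 = R$1,363.62
Earnings Tax (M): taxable = R$16,590.00 − 1×R$280.00 = R$16,310.00
  R$1,745.60 + 21.63% × (R$16,310.00 − R$13,600.00) = R$1,745.60 + 21.63% × R$2,710.00 = R$2,331.77
Difference: |R$1,363.62 − R$2,331.77| = R$968.15 (higher under M)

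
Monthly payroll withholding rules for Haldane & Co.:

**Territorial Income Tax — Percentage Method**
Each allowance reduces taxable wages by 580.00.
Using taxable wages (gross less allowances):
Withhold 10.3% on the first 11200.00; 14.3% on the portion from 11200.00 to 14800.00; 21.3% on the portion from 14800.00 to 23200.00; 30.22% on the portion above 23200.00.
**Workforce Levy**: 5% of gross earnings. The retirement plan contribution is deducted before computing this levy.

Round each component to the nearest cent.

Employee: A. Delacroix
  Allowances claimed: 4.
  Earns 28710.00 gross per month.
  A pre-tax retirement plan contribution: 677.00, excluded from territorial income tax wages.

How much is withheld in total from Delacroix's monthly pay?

5618.68

Territorial Income Tax: taxable = 28710.00 − 677.00 − 4×580.00 = 25713.00
  3457.60 + 30.22% × (25713.00 − 23200.00) = 3457.60 + 30.22% × 2513.00 = 4217.03
Workforce Levy: 5% × 28033.00 = 1401.65
Total: 4217.03 + 1401.65 = 5618.68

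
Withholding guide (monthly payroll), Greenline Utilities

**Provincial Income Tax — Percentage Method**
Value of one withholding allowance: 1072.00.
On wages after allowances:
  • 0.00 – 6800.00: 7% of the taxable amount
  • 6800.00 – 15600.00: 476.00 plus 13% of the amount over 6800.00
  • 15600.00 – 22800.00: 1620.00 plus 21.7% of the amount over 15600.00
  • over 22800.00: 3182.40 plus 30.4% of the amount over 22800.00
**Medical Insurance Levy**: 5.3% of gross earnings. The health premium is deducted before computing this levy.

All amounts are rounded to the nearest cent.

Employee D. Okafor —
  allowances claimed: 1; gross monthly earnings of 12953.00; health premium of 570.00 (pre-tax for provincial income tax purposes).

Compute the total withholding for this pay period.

1718.73

Provincial Income Tax: taxable = 12953.00 − 570.00 − 1×1072.00 = 11311.00
  476.00 + 13% × (11311.00 − 6800.00) = 476.00 + 13% × 4511.00 = 1062.43
Medical Insurance Levy: 5.3% × 12383.00 = 656.30
Total: 1062.43 + 656.30 = 1718.73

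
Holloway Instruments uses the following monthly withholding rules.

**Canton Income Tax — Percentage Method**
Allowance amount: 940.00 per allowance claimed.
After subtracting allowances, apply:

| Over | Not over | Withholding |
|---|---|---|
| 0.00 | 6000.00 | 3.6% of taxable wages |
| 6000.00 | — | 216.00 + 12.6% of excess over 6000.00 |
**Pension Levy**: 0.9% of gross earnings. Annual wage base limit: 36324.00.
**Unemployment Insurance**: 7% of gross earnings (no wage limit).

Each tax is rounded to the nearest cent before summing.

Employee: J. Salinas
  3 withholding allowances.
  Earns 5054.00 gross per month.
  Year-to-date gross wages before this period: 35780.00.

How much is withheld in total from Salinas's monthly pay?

Canton Income Tax: taxable = 5054.00 − 3×940.00 = 2234.00
  3.6% × 2234.00 = 80.42
Pension Levy: cap 36324.00 − YTD 35780.00 = 544.00 subject; 0.9% × 544.00 = 4.90
Unemployment Insurance: 7% × 5054.00 = 353.78
Total: 80.42 + 4.90 + 353.78 = 439.10

439.10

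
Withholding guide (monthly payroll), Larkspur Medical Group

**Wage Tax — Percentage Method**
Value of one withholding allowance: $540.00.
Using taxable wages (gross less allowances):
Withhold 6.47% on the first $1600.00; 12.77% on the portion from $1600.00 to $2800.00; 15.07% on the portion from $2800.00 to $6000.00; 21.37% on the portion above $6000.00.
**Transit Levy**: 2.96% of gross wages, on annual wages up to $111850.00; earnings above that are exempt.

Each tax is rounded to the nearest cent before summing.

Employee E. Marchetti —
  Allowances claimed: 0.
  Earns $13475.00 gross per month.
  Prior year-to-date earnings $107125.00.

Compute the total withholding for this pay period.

Wage Tax: taxable = $13475.00
  $739.00 + 21.37% × ($13475.00 − $6000.00) = $739.00 + 21.37% × $7475.00 = $2336.41
Transit Levy: cap $111850.00 − YTD $107125.00 = $4725.00 subject; 2.96% × $4725.00 = $139.86
Total: $2336.41 + $139.86 = $2476.27

$2476.27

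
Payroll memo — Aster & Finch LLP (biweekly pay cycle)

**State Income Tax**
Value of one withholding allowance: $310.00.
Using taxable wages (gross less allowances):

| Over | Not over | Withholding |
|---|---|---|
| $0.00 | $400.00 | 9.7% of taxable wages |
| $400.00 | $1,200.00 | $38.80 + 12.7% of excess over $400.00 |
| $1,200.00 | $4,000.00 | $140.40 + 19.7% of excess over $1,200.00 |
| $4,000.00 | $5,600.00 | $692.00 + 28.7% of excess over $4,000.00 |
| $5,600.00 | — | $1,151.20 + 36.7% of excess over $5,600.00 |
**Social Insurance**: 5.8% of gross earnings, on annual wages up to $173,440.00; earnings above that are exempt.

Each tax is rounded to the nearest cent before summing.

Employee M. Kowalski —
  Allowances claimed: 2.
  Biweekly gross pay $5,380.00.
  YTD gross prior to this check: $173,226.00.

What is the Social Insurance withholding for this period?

$12.41

Social Insurance: cap $173,440.00 − YTD $173,226.00 = $214.00 subject; 5.8% × $214.00 = $12.41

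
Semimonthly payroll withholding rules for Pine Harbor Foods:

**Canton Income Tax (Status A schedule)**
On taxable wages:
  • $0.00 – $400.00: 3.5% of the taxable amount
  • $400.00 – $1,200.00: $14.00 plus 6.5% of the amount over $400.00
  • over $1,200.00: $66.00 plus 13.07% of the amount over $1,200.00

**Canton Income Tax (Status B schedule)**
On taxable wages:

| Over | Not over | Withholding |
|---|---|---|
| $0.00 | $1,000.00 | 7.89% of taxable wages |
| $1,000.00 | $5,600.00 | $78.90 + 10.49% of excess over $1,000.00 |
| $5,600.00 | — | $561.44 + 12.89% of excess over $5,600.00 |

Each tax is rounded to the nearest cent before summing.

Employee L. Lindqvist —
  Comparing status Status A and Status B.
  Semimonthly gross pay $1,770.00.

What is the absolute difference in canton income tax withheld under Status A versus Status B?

Canton Income Tax (Status A): taxable = $1,770.00
  $66.00 + 13.07% × ($1,770.00 − $1,200.00) = $66.00 + 13.07% × $570.00 = $140.50
Canton Income Tax (Status B): taxable = $1,770.00
  $78.90 + 10.49% × ($1,770.00 − $1,000.00) = $78.90 + 10.49% × $770.00 = $159.67
Difference: |$140.50 − $159.67| = $19.17 (higher under Status B)

$19.17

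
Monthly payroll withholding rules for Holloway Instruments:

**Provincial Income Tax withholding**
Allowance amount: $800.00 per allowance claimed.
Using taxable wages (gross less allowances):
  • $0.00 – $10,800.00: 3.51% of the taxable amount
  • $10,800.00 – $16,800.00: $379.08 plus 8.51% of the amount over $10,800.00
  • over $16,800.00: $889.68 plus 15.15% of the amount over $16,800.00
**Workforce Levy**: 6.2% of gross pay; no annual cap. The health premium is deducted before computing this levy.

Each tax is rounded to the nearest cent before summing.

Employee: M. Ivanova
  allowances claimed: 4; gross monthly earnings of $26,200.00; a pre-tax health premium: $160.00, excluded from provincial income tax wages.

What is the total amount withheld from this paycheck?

Provincial Income Tax: taxable = $26,200.00 − $160.00 − 4×$800.00 = $22,840.00
  $889.68 + 15.15% × ($22,840.00 − $16,800.00) = $889.68 + 15.15% × $6,040.00 = $1,804.74
Workforce Levy: 6.2% × $26,040.00 = $1,614.48
Total: $1,804.74 + $1,614.48 = $3,419.22

$3,419.22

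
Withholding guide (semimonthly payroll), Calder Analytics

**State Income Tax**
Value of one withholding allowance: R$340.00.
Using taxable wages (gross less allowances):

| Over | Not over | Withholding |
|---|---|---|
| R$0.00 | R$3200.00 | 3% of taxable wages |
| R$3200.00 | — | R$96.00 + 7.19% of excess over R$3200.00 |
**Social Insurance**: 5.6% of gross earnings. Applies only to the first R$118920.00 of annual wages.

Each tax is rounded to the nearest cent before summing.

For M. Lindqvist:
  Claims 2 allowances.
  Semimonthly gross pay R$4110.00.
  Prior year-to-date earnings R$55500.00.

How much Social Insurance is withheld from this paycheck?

Social Insurance: 5.6% × R$4110.00 = R$230.16

R$230.16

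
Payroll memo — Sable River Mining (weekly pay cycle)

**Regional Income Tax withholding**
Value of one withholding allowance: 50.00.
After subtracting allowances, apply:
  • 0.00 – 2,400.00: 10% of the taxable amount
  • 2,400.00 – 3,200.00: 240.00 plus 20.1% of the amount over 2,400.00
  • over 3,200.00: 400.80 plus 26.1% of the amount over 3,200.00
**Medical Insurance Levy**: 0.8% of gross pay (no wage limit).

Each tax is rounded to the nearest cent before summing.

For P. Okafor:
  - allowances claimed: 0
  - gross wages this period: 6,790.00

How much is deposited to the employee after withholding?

5,397.89

Regional Income Tax: taxable = 6,790.00
  400.80 + 26.1% × (6,790.00 − 3,200.00) = 400.80 + 26.1% × 3,590.00 = 1,337.79
Medical Insurance Levy: 0.8% × 6,790.00 = 54.32
Total withheld: 1,337.79 + 54.32 = 1,392.11
Net pay: 6,790.00 − 1,392.11 = 5,397.89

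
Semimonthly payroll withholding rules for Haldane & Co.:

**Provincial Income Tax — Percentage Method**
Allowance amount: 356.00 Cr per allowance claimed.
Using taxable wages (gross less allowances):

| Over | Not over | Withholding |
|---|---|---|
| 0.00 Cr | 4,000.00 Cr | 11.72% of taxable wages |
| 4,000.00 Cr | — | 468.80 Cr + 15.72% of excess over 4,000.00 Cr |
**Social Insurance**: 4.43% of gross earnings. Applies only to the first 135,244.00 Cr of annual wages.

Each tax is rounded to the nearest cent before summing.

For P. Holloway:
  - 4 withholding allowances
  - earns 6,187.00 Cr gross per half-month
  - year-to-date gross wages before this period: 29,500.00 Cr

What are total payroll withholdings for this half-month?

862.82 Cr

Provincial Income Tax: taxable = 6,187.00 Cr − 4×356.00 Cr = 4,763.00 Cr
  468.80 Cr + 15.72% × (4,763.00 Cr − 4,000.00 Cr) = 468.80 Cr + 15.72% × 763.00 Cr = 588.74 Cr
Social Insurance: 4.43% × 6,187.00 Cr = 274.08 Cr
Total: 588.74 Cr + 274.08 Cr = 862.82 Cr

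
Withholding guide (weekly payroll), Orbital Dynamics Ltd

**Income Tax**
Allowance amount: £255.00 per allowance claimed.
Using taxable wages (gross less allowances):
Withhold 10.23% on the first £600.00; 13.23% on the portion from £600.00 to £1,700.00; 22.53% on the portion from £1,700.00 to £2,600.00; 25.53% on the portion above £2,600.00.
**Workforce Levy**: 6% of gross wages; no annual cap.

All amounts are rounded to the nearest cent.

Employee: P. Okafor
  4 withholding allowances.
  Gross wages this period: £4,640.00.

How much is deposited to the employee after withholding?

Income Tax: taxable = £4,640.00 − 4×£255.00 = £3,620.00
  £409.68 + 25.53% × (£3,620.00 − £2,600.00) = £409.68 + 25.53% × £1,020.00 = £670.09
Workforce Levy: 6% × £4,640.00 = £278.40
Total withheld: £670.09 + £278.40 = £948.49
Net pay: £4,640.00 − £948.49 = £3,691.51

£3,691.51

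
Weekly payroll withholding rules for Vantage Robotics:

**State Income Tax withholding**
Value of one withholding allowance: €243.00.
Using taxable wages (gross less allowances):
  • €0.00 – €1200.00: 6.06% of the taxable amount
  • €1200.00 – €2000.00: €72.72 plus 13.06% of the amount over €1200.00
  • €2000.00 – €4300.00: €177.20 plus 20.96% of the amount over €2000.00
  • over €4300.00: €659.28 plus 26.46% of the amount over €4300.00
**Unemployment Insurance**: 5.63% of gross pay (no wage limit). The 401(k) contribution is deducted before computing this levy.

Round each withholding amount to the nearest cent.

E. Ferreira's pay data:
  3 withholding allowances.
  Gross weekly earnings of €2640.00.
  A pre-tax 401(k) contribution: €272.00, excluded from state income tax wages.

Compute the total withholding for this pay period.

State Income Tax: taxable = €2640.00 − €272.00 − 3×€243.00 = €1639.00
  €72.72 + 13.06% × (€1639.00 − €1200.00) = €72.72 + 13.06% × €439.00 = €130.05
Unemployment Insurance: 5.63% × €2368.00 = €133.32
Total: €130.05 + €133.32 = €263.37

€263.37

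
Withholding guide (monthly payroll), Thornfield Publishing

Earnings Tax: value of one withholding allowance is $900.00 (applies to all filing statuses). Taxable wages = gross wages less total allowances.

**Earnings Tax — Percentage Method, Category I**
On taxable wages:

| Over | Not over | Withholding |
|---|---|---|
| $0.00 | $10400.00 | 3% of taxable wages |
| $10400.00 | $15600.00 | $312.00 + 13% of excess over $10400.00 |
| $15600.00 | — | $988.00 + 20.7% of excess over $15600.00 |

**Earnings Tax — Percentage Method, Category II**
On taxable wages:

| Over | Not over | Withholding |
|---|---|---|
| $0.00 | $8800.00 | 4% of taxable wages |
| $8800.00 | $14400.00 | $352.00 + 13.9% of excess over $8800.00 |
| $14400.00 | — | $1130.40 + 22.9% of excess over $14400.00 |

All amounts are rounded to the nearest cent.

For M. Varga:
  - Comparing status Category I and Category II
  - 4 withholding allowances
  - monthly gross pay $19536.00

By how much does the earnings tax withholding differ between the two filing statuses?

$424.59

Earnings Tax (Category I): taxable = $19536.00 − 4×$900.00 = $15936.00
  $988.00 + 20.7% × ($15936.00 − $15600.00) = $988.00 + 20.7% × $336.00 = $1057.55
Earnings Tax (Category II): taxable = $19536.00 − 4×$900.00 = $15936.00
  $1130.40 + 22.9% × ($15936.00 − $14400.00) = $1130.40 + 22.9% × $1536.00 = $1482.14
Difference: |$1057.55 − $1482.14| = $424.59 (higher under Category II)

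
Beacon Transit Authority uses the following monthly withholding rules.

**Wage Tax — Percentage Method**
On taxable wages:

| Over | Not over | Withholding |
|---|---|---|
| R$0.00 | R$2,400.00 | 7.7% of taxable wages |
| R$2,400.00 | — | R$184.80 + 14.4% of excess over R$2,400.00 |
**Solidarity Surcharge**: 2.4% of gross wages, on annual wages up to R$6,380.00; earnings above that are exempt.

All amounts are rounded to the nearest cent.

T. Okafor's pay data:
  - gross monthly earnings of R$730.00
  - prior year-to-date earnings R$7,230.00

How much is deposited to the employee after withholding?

R$673.79

Wage Tax: taxable = R$730.00
  7.7% × R$730.00 = R$56.21
Solidarity Surcharge: YTD R$7,230.00 ≥ cap R$6,380.00 → R$0.00
Total withheld: R$56.21 + R$0.00 = R$56.21
Net pay: R$730.00 − R$56.21 = R$673.79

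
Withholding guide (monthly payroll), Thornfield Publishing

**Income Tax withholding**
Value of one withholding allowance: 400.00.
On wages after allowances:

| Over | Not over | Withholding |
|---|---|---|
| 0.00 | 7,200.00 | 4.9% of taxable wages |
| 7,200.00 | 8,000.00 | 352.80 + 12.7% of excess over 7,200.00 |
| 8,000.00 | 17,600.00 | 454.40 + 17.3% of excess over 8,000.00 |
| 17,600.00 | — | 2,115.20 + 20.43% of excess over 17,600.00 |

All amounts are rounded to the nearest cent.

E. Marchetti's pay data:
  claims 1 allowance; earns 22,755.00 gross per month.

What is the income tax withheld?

3,086.65

Income Tax: taxable = 22,755.00 − 1×400.00 = 22,355.00
  2,115.20 + 20.43% × (22,355.00 − 17,600.00) = 2,115.20 + 20.43% × 4,755.00 = 3,086.65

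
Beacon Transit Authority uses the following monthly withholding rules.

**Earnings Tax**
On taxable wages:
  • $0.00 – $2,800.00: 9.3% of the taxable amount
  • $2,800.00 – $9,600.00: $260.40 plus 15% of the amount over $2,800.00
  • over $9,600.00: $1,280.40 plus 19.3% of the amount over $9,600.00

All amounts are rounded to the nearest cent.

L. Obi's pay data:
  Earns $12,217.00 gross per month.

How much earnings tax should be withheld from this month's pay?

$1,785.48

Earnings Tax: taxable = $12,217.00
  $1,280.40 + 19.3% × ($12,217.00 − $9,600.00) = $1,280.40 + 19.3% × $2,617.00 = $1,785.48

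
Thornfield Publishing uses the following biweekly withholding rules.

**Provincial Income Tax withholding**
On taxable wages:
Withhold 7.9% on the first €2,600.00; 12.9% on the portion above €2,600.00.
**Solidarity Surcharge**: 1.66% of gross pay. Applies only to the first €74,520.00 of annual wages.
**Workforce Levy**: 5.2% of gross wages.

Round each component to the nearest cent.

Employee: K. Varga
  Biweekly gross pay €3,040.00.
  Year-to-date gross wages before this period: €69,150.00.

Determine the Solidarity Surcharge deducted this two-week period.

Solidarity Surcharge: 1.66% × €3,040.00 = €50.46

€50.46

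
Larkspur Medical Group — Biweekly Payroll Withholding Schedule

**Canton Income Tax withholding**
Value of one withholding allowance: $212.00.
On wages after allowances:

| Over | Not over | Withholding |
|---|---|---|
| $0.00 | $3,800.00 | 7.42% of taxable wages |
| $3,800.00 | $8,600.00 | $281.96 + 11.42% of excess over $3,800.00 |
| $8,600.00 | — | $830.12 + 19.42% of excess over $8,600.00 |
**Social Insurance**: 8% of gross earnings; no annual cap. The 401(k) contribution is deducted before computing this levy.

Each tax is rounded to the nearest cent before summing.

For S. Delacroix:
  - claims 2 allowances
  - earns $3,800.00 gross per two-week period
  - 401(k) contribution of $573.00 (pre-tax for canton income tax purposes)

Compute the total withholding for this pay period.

Canton Income Tax: taxable = $3,800.00 − $573.00 − 2×$212.00 = $2,803.00
  7.42% × $2,803.00 = $207.98
Social Insurance: 8% × $3,227.00 = $258.16
Total: $207.98 + $258.16 = $466.14

$466.14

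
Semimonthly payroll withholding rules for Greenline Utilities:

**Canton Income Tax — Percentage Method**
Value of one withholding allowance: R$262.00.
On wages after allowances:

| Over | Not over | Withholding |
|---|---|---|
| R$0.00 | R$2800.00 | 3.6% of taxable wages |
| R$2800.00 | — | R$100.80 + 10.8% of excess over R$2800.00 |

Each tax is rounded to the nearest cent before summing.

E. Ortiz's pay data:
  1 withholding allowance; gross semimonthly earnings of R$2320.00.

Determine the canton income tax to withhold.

R$74.09

Canton Income Tax: taxable = R$2320.00 − 1×R$262.00 = R$2058.00
  3.6% × R$2058.00 = R$74.09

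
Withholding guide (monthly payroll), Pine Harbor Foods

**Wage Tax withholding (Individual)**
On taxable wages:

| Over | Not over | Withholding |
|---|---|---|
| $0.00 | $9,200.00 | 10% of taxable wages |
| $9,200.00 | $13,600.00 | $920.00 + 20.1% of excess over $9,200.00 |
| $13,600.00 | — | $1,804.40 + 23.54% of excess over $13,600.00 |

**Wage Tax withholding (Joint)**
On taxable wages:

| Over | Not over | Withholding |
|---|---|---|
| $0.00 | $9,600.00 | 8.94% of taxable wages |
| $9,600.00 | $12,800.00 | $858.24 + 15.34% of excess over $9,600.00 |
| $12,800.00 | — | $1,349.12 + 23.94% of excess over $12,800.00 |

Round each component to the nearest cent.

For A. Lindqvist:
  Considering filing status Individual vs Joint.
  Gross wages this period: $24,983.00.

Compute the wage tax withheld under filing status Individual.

$4,483.96

Wage Tax (Individual): taxable = $24,983.00
  $1,804.40 + 23.54% × ($24,983.00 − $13,600.00) = $1,804.40 + 23.54% × $11,383.00 = $4,483.96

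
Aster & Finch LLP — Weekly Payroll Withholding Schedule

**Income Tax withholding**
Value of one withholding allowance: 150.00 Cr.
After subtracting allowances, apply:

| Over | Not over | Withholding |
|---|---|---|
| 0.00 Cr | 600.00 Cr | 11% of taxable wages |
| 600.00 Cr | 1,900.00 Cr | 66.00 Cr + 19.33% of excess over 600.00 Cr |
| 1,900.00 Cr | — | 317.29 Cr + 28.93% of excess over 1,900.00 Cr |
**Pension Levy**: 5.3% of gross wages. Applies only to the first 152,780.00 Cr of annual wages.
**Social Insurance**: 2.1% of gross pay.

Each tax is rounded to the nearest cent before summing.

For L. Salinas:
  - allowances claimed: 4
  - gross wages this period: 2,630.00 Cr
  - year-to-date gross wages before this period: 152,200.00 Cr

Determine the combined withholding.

Income Tax: taxable = 2,630.00 Cr − 4×150.00 Cr = 2,030.00 Cr
  317.29 Cr + 28.93% × (2,030.00 Cr − 1,900.00 Cr) = 317.29 Cr + 28.93% × 130.00 Cr = 354.90 Cr
Pension Levy: cap 152,780.00 Cr − YTD 152,200.00 Cr = 580.00 Cr subject; 5.3% × 580.00 Cr = 30.74 Cr
Social Insurance: 2.1% × 2,630.00 Cr = 55.23 Cr
Total: 354.90 Cr + 30.74 Cr + 55.23 Cr = 440.87 Cr

440.87 Cr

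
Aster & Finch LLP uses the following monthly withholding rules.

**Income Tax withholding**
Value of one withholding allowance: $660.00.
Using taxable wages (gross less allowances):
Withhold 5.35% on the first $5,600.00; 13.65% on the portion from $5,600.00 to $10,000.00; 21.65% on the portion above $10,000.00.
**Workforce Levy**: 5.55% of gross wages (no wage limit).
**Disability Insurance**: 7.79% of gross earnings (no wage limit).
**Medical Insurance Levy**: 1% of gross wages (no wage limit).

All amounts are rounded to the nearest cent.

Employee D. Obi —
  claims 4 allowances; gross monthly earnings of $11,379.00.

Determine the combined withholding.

Income Tax: taxable = $11,379.00 − 4×$660.00 = $8,739.00
  $299.60 + 13.65% × ($8,739.00 − $5,600.00) = $299.60 + 13.65% × $3,139.00 = $728.07
Workforce Levy: 5.55% × $11,379.00 = $631.53
Disability Insurance: 7.79% × $11,379.00 = $886.42
Medical Insurance Levy: 1% × $11,379.00 = $113.79
Total: $728.07 + $631.53 + $886.42 + $113.79 = $2,359.81

$2,359.81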